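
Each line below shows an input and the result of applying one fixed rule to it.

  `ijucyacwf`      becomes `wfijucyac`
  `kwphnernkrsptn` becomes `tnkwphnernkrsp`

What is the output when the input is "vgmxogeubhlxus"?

usvgmxogeubhlx

Each output is the input with this applied: move the last 2 characters to the front (rotate right by 2).
For "vgmxogeubhlxus" the result is "usvgmxogeubhlx".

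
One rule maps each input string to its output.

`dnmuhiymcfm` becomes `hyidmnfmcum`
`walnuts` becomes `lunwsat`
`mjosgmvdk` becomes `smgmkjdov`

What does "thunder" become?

What's happening: take characters alternately from the front and the back (1st, last, 2nd, 2nd-last, ...), then move the last 3 characters to the front (rotate right by 3).
Working it through for "thunder": intermediate "trheudn", final "udntrhe".

udntrhe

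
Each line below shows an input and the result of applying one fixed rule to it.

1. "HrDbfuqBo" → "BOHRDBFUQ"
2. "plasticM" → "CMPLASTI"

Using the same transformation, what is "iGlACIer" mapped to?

ERIGLACI

What's happening: move the last 2 characters to the front (rotate right by 2), then convert every letter to uppercase.
Working it through for "iGlACIer": intermediate "eriGlACI", final "ERIGLACI".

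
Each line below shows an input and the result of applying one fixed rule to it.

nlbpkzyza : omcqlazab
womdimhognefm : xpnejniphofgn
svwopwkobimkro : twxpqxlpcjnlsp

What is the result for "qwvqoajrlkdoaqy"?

Each output is the input with this applied: shift every letter 1 place forward in the alphabet (wrapping around).
So "qwvqoajrlkdoaqy" becomes "rxwrpbksmlepbrz".

rxwrpbksmlepbrz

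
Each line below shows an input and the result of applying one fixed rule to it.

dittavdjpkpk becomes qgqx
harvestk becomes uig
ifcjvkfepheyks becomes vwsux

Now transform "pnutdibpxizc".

cgov

What's happening: keep one character in every 3, starting at position 1 (positions 1st, 4th, 7th, ...), then shift every letter 13 places forward in the alphabet (wrapping around) — i.e. ROT13.
For "pnutdibpxizc", step one produces "ptbi"; step two turns that into "cgov".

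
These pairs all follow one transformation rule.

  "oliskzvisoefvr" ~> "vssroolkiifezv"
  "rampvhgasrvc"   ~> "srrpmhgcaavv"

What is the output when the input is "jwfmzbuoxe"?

wuomjfebzx

In each case the input is transformed by: sort the characters into reverse alphabetical order, then move the first 2 characters to the end (rotate left by 2).
"jwfmzbuoxe" → "wuomjfebzx".
(Check on "oliskzvisoefvr": → "zvvssroolkiife" → "vssroolkiifezv" ✓)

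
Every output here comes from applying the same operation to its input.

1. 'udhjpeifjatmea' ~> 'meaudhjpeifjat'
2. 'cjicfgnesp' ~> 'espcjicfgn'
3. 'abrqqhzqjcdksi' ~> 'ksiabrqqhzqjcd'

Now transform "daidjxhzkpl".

The pattern: move the last 3 characters to the front (rotate right by 3).
Doing the same to "daidjxhzkpl": "kpldaidjxhz".

kpldaidjxhz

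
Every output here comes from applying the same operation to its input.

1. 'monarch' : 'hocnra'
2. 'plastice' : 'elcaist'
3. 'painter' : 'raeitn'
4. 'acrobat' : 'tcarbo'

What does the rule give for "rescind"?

densic

In each case the input is transformed by: take characters alternately from the front and the back (1st, last, 2nd, 2nd-last, ...), then delete the first character.
Starting from "rescind": after the first operation, "rdensic"; after the second, "densic".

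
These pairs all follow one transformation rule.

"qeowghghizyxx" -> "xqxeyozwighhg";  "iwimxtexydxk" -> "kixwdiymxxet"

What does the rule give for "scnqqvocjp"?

Each output is the input with this applied: reverse the string, then take characters alternately from the front and the back (1st, last, 2nd, 2nd-last, ...).
Starting from "scnqqvocjp": after the first operation, "pjcovqqncs"; after the second, "psjccnoqvq".

psjccnoqvq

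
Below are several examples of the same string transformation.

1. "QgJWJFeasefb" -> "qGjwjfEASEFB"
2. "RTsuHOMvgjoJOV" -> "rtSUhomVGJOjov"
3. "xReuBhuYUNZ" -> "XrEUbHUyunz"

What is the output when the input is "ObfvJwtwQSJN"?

oBFVjWTWqsjn

The transformation: flip the case of every letter.
So "ObfvJwtwQSJN" becomes "oBFVjWTWqsjn".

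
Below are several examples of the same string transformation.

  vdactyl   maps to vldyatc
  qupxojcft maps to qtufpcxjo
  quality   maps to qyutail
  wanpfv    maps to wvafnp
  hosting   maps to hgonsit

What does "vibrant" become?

vtinbar

Rule — take characters alternately from the front and the back (1st, last, 2nd, 2nd-last, ...).
For "vibrant" the result is "vtinbar".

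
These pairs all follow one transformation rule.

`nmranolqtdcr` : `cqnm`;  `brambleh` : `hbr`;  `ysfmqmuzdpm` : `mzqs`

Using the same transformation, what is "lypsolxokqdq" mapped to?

dooy

The transformation: keep one character in every 3, starting at position 2 (positions 2nd, 5th, 8th, ...), then reverse the string.
"lypsolxokqdq" → "yood" → "dooy".
(Check on "nmranolqtdcr": → "mnqc" → "cqnm" ✓)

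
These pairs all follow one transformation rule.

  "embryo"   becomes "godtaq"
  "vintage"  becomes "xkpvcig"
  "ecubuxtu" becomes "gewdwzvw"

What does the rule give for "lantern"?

Each output is the input with this applied: shift every letter 2 places forward in the alphabet (wrapping around).
For "lantern" the result is "ncpvgtp".

ncpvgtp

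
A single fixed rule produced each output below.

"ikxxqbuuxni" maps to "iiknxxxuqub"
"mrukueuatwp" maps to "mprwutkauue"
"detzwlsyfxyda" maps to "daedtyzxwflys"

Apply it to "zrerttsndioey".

zyreeoritdtns

What's happening: take characters alternately from the front and the back (1st, last, 2nd, 2nd-last, ...).
For "zrerttsndioey" the result is "zyreeoritdtns".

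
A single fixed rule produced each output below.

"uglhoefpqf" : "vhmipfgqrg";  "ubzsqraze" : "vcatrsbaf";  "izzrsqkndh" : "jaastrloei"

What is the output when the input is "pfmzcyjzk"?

Rule — shift every letter 1 place forward in the alphabet (wrapping around).
On "pfmzcyjzk" that produces "qgnadzkal".

qgnadzkal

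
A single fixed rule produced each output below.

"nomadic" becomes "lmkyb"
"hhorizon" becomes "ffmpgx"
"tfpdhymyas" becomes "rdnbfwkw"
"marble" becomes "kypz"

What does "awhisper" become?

yufgqn

Looking at the pairs, the operation is to delete the last 2 characters, then shift every letter 2 places backward in the alphabet (wrapping around).
On "awhisper": the first step gives "awhisp", and the second then gives "yufgqn".
(Check on "tfpdhymyas": → "tfpdhymy" → "rdnbfwkw" ✓)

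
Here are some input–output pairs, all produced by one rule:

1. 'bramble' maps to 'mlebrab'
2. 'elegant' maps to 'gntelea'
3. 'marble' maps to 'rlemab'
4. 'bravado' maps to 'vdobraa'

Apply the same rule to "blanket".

netblak

Rule — move the last 3 characters to the front (rotate right by 3), then swap the first and last characters.
Applying both steps to "blanket": "ketblan", then "netblak".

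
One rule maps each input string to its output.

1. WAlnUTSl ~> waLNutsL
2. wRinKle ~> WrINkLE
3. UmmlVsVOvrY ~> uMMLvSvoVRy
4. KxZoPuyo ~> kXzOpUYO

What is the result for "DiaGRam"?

The pattern: flip the case of every letter.
On "DiaGRam" that produces "dIAgrAM".

dIAgrAM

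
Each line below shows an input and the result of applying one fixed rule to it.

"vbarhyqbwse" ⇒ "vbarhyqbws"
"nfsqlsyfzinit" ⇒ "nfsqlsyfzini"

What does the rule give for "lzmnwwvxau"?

What's happening: delete the last character.
On "lzmnwwvxau" that produces "lzmnwwvxa".

lzmnwwvxa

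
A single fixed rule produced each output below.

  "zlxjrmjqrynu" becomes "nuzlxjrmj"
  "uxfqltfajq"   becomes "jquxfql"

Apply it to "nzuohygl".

Looking at the pairs, the operation is to move the last 2 characters to the front (rotate right by 2), then delete the last 3 characters.
"nzuohygl" → "glnzuohy" → "glnzu".

glnzu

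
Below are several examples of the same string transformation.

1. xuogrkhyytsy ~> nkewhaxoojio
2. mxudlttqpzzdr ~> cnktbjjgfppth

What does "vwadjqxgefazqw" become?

lmqtzgnwuvqpgm

Looking at the pairs, the operation is to shift every letter 10 places backward in the alphabet (wrapping around).
"vwadjqxgefazqw" → "lmqtzgnwuvqpgm".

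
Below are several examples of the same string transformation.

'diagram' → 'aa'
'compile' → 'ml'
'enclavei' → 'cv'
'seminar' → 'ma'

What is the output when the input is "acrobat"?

Looking at the pairs, the operation is to keep one character in every 3, starting at position 3 (positions 3rd, 6th, 9th, ...).
So "acrobat" becomes "ra".

ra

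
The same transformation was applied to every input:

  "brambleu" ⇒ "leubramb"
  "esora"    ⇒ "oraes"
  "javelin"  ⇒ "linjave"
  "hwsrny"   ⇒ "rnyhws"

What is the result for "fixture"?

urefixt

The pattern: move the last 3 characters to the front (rotate right by 3).
For "fixture" the result is "urefixt".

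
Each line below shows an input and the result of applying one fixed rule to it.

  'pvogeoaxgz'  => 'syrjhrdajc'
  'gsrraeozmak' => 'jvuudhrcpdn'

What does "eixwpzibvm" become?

hlazscleyp

The rule is to shift every letter 3 places forward in the alphabet (wrapping around).
On "eixwpzibvm" that produces "hlazscleyp".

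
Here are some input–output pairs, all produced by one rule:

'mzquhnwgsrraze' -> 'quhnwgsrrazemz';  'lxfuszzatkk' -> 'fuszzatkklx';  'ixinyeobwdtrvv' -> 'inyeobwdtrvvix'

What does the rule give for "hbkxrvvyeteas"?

The rule is to move the first 2 characters to the end (rotate left by 2).
Doing the same to "hbkxrvvyeteas": "kxrvvyeteashb".

kxrvvyeteashb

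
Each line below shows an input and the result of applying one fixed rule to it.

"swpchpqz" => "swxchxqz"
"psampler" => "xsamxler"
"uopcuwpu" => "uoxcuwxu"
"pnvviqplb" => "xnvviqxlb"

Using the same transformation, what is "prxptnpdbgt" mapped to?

xrxxtnxdbgt

Each output is the input with this applied: replace every "p" with "x".
For "prxptnpdbgt" the result is "xrxxtnxdbgt".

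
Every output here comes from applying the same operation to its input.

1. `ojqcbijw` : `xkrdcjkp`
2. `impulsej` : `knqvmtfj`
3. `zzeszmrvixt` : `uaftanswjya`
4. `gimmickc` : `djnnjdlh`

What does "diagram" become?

njbhsbe

What's happening: swap the first and last characters, then shift every letter 1 place forward in the alphabet (wrapping around).
For "diagram" the result is "njbhsbe".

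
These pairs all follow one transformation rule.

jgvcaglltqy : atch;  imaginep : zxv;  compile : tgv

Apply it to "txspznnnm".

The rule is to keep one character in every 3, starting at position 1 (positions 1st, 4th, 7th, ...), then shift every letter 9 places backward in the alphabet (wrapping around).
"txspznnnm" → "tpn" → "kge".

kge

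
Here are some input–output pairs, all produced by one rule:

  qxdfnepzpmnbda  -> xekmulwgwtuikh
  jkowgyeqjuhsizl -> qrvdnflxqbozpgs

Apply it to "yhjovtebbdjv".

Looking at the pairs, the operation is to shift every letter 7 places forward in the alphabet (wrapping around).
So "yhjovtebbdjv" becomes "foqvcaliikqc".

foqvcaliikqc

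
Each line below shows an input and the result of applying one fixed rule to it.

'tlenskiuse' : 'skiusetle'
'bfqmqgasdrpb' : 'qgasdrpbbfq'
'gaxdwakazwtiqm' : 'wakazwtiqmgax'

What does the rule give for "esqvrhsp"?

Looking at the pairs, the operation is to move the first 3 characters to the end (rotate left by 3), then delete the first character.
On "esqvrhsp": the first step gives "vrhspesq", and the second then gives "rhspesq".

rhspesq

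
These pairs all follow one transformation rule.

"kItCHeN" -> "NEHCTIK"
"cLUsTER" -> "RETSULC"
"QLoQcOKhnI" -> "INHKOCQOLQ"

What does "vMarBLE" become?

ELBRAMV

The pattern: reverse the string, then convert every letter to uppercase.
Working it through for "vMarBLE": intermediate "ELBraMv", final "ELBRAMV".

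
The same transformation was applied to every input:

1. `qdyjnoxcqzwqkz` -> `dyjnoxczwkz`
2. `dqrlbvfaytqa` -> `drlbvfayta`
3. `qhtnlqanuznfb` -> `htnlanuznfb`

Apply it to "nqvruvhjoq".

nvruvhjo

The rule is to remove every "q".
So "nqvruvhjoq" becomes "nvruvhjo".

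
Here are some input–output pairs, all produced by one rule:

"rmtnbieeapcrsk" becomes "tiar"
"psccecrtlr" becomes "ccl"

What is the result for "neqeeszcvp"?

qsv

Each output is the input with this applied: keep one character in every 3, starting at position 3 (positions 3rd, 6th, 9th, ...).
"neqeeszcvp" → "qsv".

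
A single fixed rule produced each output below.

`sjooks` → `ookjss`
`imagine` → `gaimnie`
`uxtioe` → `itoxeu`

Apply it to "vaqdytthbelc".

dqyatvtchlbe

In each case the input is transformed by: move the first 3 characters to the end (rotate left by 3), then take characters alternately from the front and the back (1st, last, 2nd, 2nd-last, ...).
So "vaqdytthbelc" becomes "dqyatvtchlbe".
(Check on "uxtioe": → "ioeuxt" → "itoxeu" ✓)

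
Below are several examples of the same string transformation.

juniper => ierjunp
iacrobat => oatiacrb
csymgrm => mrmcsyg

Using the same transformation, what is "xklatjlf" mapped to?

tlfxklaj

Looking at the pairs, the operation is to move the last 3 characters to the front (rotate right by 3), then swap the first and last characters.
Working it through for "xklatjlf": intermediate "jlfxklat", final "tlfxklaj".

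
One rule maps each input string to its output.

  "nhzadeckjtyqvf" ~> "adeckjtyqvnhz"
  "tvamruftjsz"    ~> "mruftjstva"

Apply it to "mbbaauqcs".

aauqcmbb

Each output is the input with this applied: delete the last character, then move the first 3 characters to the end (rotate left by 3).
Starting from "mbbaauqcs": after the first operation, "mbbaauqc"; after the second, "aauqcmbb".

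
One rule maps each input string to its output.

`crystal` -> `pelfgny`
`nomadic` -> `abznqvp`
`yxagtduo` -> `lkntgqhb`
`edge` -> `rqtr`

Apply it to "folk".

sbyx

The pattern: shift every letter 13 places forward in the alphabet (wrapping around) — i.e. ROT13.
For "folk" the result is "sbyx".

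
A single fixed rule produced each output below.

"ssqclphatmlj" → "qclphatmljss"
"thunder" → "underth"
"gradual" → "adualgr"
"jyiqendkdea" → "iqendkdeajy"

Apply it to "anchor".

choran

Each output is the input with this applied: move the first 2 characters to the end (rotate left by 2).
So "anchor" becomes "choran".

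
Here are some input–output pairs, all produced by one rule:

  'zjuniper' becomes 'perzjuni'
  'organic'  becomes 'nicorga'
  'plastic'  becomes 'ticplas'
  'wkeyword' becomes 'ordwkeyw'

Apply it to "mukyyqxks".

xksmukyyq

What's happening: move the last 3 characters to the front (rotate right by 3).
So "mukyyqxks" becomes "xksmukyyq".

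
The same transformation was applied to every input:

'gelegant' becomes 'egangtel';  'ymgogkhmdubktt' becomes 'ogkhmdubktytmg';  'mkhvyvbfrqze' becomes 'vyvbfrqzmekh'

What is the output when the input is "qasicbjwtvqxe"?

In each case the input is transformed by: swap the first and last characters, then move the first 3 characters to the end (rotate left by 3).
On "qasicbjwtvqxe": the first step gives "easicbjwtvqxq", and the second then gives "icbjwtvqxqeas".
(Check on "mkhvyvbfrqze": → "ekhvyvbfrqzm" → "vyvbfrqzmekh" ✓)

icbjwtvqxqeas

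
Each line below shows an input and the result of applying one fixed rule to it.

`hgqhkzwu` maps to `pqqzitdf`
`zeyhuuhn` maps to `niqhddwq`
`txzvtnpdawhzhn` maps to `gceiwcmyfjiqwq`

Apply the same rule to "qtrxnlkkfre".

Rule — shift every letter 9 places forward in the alphabet (wrapping around), then swap each adjacent pair of characters (1↔2, 3↔4, ...).
Working it through for "qtrxnlkkfre": intermediate "zcagwuttoan", final "czgauwttaon".

czgauwttaon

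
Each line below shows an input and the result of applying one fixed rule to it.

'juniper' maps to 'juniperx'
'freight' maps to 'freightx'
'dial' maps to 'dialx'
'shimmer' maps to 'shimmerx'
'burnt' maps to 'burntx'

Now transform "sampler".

samplerx

Each output is the input with this applied: append "x".
So "sampler" becomes "samplerx".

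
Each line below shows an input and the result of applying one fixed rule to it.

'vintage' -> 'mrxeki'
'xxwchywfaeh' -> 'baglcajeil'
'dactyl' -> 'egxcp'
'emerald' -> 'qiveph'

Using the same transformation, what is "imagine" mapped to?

qekmri

Looking at the pairs, the operation is to delete the first character, then shift every letter 4 places forward in the alphabet (wrapping around).
On "imagine" that produces "qekmri".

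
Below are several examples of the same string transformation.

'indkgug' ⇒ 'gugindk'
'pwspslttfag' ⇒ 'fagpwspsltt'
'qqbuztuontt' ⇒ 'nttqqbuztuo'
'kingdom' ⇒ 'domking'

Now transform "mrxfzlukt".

What's happening: move the last 3 characters to the front (rotate right by 3).
On "mrxfzlukt" that produces "uktmrxfzl".

uktmrxfzl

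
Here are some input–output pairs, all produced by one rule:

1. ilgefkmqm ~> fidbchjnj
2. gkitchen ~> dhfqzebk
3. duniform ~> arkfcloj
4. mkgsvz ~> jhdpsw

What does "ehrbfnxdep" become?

beoyckuabm

In each case the input is transformed by: shift every letter 3 places backward in the alphabet (wrapping around).
"ehrbfnxdep" → "beoyckuabm".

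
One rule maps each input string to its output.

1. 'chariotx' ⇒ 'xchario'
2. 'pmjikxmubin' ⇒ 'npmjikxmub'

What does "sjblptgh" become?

hsjblpt

Each output is the input with this applied: move the last character to the front, then delete the last character.
Applying both steps to "sjblptgh": "hsjblptg", then "hsjblpt".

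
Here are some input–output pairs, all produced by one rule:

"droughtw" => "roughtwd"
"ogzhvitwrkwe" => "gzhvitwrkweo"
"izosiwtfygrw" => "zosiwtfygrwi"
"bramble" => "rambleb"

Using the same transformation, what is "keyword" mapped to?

eywordk

What's happening: move the first character to the end.
"keyword" → "eywordk".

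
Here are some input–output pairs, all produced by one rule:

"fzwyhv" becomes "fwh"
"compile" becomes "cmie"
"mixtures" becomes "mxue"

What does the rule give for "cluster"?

Rule — keep every other character starting from the first (positions 1st, 3rd, 5th, ...).
So "cluster" becomes "cutr".

cutr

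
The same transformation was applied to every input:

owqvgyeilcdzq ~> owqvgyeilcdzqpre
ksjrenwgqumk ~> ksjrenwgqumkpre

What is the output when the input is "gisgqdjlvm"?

The transformation: append "pre".
"gisgqdjlvm" → "gisgqdjlvmpre".

gisgqdjlvmpre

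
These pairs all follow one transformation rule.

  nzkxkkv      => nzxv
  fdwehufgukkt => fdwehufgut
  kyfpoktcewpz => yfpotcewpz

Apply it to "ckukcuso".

In each case the input is transformed by: remove every "k".
Applying that to "ckukcuso" gives "cucuso".

cucuso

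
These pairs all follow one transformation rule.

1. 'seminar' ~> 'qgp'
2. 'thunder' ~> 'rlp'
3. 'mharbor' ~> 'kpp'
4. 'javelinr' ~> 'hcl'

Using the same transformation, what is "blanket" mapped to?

The pattern: shift every letter 2 places backward in the alphabet (wrapping around), then keep one character in every 3, starting at position 1 (positions 1st, 4th, 7th, ...).
Applying both steps to "blanket": "zjylicr", then "zlr".

zlr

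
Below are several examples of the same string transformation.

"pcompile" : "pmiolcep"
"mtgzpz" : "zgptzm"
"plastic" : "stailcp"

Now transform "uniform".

Rule — take characters alternately from the front and the back (1st, last, 2nd, 2nd-last, ...), then reverse the string.
Starting from "uniform": after the first operation, "umnriof"; after the second, "foirnmu".

foirnmu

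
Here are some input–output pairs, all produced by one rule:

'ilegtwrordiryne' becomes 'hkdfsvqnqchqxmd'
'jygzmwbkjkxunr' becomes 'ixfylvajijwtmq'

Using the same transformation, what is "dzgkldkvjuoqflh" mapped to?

cyfjkcjuitnpekg

Each output is the input with this applied: shift every letter 1 place backward in the alphabet (wrapping around).
Doing the same to "dzgkldkvjuoqflh": "cyfjkcjuitnpekg".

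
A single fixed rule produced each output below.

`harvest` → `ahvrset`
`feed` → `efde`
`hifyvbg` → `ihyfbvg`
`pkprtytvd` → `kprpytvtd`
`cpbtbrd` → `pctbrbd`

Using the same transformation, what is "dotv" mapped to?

odvt

In each case the input is transformed by: swap each adjacent pair of characters (1↔2, 3↔4, ...).
For "dotv" the result is "odvt".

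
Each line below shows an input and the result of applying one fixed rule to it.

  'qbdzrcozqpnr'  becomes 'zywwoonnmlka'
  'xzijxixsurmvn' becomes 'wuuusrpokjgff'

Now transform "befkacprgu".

zyxromhdcb

What's happening: shift every letter 3 places backward in the alphabet (wrapping around), then sort the characters into reverse alphabetical order.
For "befkacprgu", step one produces "ybchxzmodr"; step two turns that into "zyxromhdcb".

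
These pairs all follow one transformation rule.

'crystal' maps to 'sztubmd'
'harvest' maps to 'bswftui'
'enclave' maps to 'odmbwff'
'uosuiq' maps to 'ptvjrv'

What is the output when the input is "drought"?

spvhiue

The rule is to move the first character to the end, then shift every letter 1 place forward in the alphabet (wrapping around).
On "drought" that produces "spvhiue".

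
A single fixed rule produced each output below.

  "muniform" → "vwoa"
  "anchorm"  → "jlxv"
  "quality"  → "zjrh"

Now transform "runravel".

Rule — shift every letter 9 places forward in the alphabet (wrapping around), then keep every other character starting from the first (positions 1st, 3rd, 5th, ...).
For "runravel", step one produces "adwajenu"; step two turns that into "awjn".
(Check on "muniform": → "vdwroxav" → "vwoa" ✓)

awjn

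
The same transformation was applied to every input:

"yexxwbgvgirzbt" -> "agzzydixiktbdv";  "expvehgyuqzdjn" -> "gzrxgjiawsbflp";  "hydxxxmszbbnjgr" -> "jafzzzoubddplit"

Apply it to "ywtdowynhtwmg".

Rule — shift every letter 2 places forward in the alphabet (wrapping around).
So "ywtdowynhtwmg" becomes "ayvfqyapjvyoi".

ayvfqyapjvyoi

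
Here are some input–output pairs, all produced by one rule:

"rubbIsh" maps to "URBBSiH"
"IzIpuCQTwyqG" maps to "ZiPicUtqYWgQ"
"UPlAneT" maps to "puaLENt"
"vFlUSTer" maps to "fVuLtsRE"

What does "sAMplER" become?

aSPmeLr

The pattern: flip the case of every letter, then swap each adjacent pair of characters (1↔2, 3↔4, ...).
For "sAMplER" the result is "aSPmeLr".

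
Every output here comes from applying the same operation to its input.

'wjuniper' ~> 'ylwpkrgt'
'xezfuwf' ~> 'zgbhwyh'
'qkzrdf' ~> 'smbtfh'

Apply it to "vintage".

Each output is the input with this applied: shift every letter 2 places forward in the alphabet (wrapping around).
For "vintage" the result is "xkpvcig".

xkpvcig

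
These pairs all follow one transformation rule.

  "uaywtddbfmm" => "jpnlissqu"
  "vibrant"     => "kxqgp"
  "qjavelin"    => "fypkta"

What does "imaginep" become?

Rule — delete the last 2 characters, then shift every letter 11 places backward in the alphabet (wrapping around).
Starting from "imaginep": after the first operation, "imagin"; after the second, "xbpvxc".

xbpvxc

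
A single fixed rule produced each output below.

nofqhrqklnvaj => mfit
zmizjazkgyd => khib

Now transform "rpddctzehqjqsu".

Looking at the pairs, the operation is to shift every letter 2 places backward in the alphabet (wrapping around), then keep one character in every 3, starting at position 2 (positions 2nd, 5th, 8th, ...).
"rpddctzehqjqsu" → "nachs".

nachs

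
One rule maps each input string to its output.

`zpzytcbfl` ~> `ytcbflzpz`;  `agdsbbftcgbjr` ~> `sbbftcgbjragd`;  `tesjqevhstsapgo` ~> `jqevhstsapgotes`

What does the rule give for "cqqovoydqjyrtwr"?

Looking at the pairs, the operation is to move the first 3 characters to the end (rotate left by 3).
"cqqovoydqjyrtwr" → "ovoydqjyrtwrcqq".

ovoydqjyrtwrcqq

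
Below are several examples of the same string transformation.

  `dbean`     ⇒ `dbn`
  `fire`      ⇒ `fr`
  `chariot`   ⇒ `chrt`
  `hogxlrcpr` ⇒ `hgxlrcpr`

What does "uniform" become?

nfrm

Looking at the pairs, the operation is to remove every vowel.
"uniform" → "nfrm".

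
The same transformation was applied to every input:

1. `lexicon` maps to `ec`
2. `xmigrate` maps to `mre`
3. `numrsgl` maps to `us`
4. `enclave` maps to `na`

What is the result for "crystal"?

rt

The transformation: keep one character in every 3, starting at position 2 (positions 2nd, 5th, 8th, ...).
For "crystal" the result is "rt".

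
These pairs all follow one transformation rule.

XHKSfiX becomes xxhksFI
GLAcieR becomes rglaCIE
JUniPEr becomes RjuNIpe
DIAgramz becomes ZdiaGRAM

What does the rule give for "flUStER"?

The transformation: move the last character to the front, then flip the case of every letter.
On "flUStER": the first step gives "RflUStE", and the second then gives "rFLusTe".

rFLusTe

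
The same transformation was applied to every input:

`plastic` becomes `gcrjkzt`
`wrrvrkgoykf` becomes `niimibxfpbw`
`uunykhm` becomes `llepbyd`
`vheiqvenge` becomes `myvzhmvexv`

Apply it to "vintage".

mzekrxv

Rule — shift every letter 9 places backward in the alphabet (wrapping around).
"vintage" → "mzekrxv".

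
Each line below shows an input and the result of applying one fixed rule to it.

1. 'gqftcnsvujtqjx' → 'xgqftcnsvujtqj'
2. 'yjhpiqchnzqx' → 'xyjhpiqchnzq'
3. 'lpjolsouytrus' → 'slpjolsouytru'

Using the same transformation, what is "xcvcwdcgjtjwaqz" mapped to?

The pattern: move the last character to the front.
On "xcvcwdcgjtjwaqz" that produces "zxcvcwdcgjtjwaq".

zxcvcwdcgjtjwaq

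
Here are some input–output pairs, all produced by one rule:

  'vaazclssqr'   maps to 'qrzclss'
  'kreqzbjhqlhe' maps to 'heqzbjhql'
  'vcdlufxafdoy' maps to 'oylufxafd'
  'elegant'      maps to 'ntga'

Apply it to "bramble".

The transformation: delete the first 3 characters, then move the last 2 characters to the front (rotate right by 2).
On "bramble": the first step gives "mble", and the second then gives "lemb".

lemb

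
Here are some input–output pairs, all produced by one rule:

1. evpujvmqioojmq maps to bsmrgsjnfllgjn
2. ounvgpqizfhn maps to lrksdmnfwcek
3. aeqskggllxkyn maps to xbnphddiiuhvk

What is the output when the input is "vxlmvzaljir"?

suijswxigfo

What's happening: shift every letter 3 places backward in the alphabet (wrapping around).
For "vxlmvzaljir" the result is "suijswxigfo".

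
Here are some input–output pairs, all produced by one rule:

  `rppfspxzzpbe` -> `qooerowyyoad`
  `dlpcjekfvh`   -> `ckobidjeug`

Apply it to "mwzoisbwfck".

The pattern: shift every letter 1 place backward in the alphabet (wrapping around).
So "mwzoisbwfck" becomes "lvynhravebj".

lvynhravebj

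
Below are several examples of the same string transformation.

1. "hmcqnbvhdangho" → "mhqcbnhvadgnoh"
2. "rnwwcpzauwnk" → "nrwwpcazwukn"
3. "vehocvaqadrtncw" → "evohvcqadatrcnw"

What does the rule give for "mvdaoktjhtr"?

vmadkojtthr

The pattern: swap each adjacent pair of characters (1↔2, 3↔4, ...).
"mvdaoktjhtr" → "vmadkojtthr".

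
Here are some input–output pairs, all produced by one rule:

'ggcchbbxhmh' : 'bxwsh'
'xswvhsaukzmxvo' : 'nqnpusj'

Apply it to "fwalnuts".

rgpn

In each case the input is transformed by: shift every letter 5 places backward in the alphabet (wrapping around), then keep every other character starting from the second (positions 2nd, 4th, 6th, ...).
Doing the same to "fwalnuts": "rgpn".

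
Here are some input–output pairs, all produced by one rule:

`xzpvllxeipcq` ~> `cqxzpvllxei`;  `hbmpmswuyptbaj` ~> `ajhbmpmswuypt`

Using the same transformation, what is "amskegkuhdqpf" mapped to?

pfamskegkuhd

Looking at the pairs, the operation is to move the last 3 characters to the front (rotate right by 3), then delete the first character.
Working it through for "amskegkuhdqpf": intermediate "qpfamskegkuhd", final "pfamskegkuhd".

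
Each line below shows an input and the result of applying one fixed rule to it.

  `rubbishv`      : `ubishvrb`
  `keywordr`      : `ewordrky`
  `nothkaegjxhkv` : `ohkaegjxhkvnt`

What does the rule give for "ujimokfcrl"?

jmokfcrlui

The rule is to move the first 2 characters to the end (rotate left by 2), then swap the first and last characters.
For "ujimokfcrl", step one produces "imokfcrluj"; step two turns that into "jmokfcrlui".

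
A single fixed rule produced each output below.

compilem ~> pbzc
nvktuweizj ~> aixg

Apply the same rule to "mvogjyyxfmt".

In each case the input is transformed by: shift every letter 13 places forward in the alphabet (wrapping around) — i.e. ROT13, then keep only the first 4 characters.
For "mvogjyyxfmt", step one produces "zibtwllkszg"; step two turns that into "zibt".

zibt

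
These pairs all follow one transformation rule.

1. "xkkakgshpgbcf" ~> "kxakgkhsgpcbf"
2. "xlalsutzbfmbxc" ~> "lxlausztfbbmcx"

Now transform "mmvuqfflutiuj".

The transformation: swap each adjacent pair of characters (1↔2, 3↔4, ...).
On "mmvuqfflutiuj" that produces "mmuvfqlftuuij".

mmuvfqlftuuij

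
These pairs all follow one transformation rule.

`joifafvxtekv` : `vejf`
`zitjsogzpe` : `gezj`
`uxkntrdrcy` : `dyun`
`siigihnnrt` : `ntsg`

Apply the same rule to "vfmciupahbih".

pbvc

The pattern: keep one character in every 3, starting at position 1 (positions 1st, 4th, 7th, ...), then swap the front and back halves of the string.
For "vfmciupahbih", step one produces "vcpb"; step two turns that into "pbvc".
(Check on "joifafvxtekv": → "jfve" → "vejf" ✓)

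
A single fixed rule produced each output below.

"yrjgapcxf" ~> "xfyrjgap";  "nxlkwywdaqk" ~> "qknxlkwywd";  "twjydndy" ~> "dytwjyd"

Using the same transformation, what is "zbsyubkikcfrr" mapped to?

rrzbsyubkikc

Looking at the pairs, the operation is to move the last 3 characters to the front (rotate right by 3), then delete the first character.
Applying that to "zbsyubkikcfrr" gives "rrzbsyubkikc".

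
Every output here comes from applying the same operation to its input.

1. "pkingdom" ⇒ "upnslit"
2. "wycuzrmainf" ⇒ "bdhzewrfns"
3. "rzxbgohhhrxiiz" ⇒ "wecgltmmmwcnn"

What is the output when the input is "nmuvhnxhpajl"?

srzamscmufo

The transformation: shift every letter 5 places forward in the alphabet (wrapping around), then delete the last character.
"nmuvhnxhpajl" → "srzamscmufoq" → "srzamscmufo".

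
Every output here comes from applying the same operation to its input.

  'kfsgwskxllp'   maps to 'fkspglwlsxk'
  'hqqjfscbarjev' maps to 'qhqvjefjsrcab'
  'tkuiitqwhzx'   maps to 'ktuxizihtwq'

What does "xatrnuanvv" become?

Each output is the input with this applied: move the first character to the end, then take characters alternately from the front and the back (1st, last, 2nd, 2nd-last, ...).
For "xatrnuanvv", step one produces "atrnuanvvx"; step two turns that into "axtvrvnnua".

axtvrvnnua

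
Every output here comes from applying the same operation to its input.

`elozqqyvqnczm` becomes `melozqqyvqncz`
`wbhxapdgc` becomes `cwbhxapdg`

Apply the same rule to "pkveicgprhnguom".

mpkveicgprhnguo

The pattern: move the last character to the front.
Doing the same to "pkveicgprhnguom": "mpkveicgprhnguo".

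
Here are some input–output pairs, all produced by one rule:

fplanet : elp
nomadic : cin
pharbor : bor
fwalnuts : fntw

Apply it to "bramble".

The transformation: sort the characters into alphabetical order, then keep every other character starting from the second (positions 2nd, 4th, 6th, ...).
Applying both steps to "bramble": "abbelmr", then "bem".

bem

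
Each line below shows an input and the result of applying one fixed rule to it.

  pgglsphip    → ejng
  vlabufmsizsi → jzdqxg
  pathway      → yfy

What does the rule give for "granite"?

plr

The transformation: shift every letter 2 places backward in the alphabet (wrapping around), then keep every other character starting from the second (positions 2nd, 4th, 6th, ...).
Starting from "granite": after the first operation, "epylgrc"; after the second, "plr".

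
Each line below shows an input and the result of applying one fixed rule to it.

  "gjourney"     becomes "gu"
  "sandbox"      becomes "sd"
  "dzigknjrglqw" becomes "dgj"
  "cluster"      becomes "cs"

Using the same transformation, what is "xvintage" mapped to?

xn

The rule is to keep one character in every 3, starting at position 1 (positions 1st, 4th, 7th, ...), then delete the last character.
Starting from "xvintage": after the first operation, "xng"; after the second, "xn".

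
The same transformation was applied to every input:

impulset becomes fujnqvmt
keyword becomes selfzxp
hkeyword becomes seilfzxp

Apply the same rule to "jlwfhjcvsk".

The rule is to move the last 2 characters to the front (rotate right by 2), then shift every letter 1 place forward in the alphabet (wrapping around).
So "jlwfhjcvsk" becomes "tlkmxgikdw".

tlkmxgikdw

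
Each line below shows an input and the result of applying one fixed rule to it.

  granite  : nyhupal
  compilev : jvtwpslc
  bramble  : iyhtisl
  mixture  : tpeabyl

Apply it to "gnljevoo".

nusqlcvv

Looking at the pairs, the operation is to shift every letter 7 places forward in the alphabet (wrapping around).
So "gnljevoo" becomes "nusqlcvv".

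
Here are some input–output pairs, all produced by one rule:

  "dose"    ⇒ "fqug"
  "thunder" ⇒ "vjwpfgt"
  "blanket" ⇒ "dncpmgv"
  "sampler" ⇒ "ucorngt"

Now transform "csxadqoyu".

euzcfsqaw

Rule — shift every letter 2 places forward in the alphabet (wrapping around).
Applying that to "csxadqoyu" gives "euzcfsqaw".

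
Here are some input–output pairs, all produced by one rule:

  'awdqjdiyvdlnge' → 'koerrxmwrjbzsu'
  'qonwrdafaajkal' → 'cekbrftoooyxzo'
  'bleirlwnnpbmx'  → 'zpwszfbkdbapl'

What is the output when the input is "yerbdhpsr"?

smpfvrgdf

Rule — shift every letter 12 places backward in the alphabet (wrapping around), then swap each adjacent pair of characters (1↔2, 3↔4, ...).
"yerbdhpsr" → "smpfvrgdf".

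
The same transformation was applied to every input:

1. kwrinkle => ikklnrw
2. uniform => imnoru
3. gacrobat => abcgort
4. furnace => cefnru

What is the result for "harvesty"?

ehrstvy

Each output is the input with this applied: sort the characters into alphabetical order, then delete the first character.
For "harvesty", step one produces "aehrstvy"; step two turns that into "ehrstvy".
(Check on "uniform": → "fimnoru" → "imnoru" ✓)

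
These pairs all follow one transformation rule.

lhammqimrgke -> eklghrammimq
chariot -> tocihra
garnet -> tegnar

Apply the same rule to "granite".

In each case the input is transformed by: move the last character to the front, then take characters alternately from the front and the back (1st, last, 2nd, 2nd-last, ...).
Applying both steps to "granite": "egranit", then "etgirna".

etgirna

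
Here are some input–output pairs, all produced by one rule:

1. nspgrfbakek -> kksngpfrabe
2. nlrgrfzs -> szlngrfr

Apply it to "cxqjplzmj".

zjxcjqlpm

Each output is the input with this applied: swap each adjacent pair of characters (1↔2, 3↔4, ...), then move the last 2 characters to the front (rotate right by 2).
Applying both steps to "cxqjplzmj": "xcjqlpmzj", then "zjxcjqlpm".
(Check on "nlrgrfzs": → "lngrfrsz" → "szlngrfr" ✓)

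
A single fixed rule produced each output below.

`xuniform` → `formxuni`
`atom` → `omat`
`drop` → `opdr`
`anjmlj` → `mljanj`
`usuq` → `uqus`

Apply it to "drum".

umdr

What's happening: swap the front and back halves of the string.
Doing the same to "drum": "umdr".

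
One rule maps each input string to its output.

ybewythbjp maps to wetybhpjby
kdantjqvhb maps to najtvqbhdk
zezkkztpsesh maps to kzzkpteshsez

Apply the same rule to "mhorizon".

In each case the input is transformed by: swap each adjacent pair of characters (1↔2, 3↔4, ...), then move the first 2 characters to the end (rotate left by 2).
For "mhorizon", step one produces "hmrozino"; step two turns that into "rozinohm".

rozinohm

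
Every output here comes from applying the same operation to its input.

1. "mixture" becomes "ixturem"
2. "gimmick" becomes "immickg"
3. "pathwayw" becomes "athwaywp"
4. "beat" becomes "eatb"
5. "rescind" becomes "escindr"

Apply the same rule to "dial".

iald

In each case the input is transformed by: move the first character to the end.
"dial" → "iald".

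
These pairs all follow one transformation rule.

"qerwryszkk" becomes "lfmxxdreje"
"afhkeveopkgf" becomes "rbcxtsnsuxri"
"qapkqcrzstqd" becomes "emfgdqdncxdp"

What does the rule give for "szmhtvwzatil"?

jmngvyfmzugi

Each output is the input with this applied: swap the front and back halves of the string, then shift every letter 13 places forward in the alphabet (wrapping around) — i.e. ROT13.
Working it through for "szmhtvwzatil": intermediate "wzatilszmhtv", final "jmngvyfmzugi".
(Check on "afhkeveopkgf": → "eopkgfafhkev" → "rbcxtsnsuxri" ✓)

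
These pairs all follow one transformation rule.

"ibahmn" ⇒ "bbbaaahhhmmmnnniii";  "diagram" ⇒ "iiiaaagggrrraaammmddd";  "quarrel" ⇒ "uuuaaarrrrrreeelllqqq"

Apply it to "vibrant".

Looking at the pairs, the operation is to repeat every character 3 times, then move the first 3 characters to the end (rotate left by 3).
Working it through for "vibrant": intermediate "vvviiibbbrrraaannnttt", final "iiibbbrrraaannntttvvv".

iiibbbrrraaannntttvvv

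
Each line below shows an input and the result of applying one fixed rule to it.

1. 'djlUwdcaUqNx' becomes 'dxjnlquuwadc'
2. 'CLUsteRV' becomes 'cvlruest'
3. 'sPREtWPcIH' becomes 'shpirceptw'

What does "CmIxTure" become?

The rule is to take characters alternately from the front and the back (1st, last, 2nd, 2nd-last, ...), then convert every letter to lowercase.
For "CmIxTure", step one produces "CemrIuxT"; step two turns that into "cemriuxt".

cemriuxt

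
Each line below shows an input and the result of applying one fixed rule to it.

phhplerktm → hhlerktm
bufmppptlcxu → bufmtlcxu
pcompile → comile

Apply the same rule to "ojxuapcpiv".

What's happening: remove every "p".
So "ojxuapcpiv" becomes "ojxuaciv".

ojxuaciv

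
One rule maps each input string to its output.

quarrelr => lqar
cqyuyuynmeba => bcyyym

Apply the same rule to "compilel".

ecmi

The transformation: move the last 2 characters to the front (rotate right by 2), then keep every other character starting from the first (positions 1st, 3rd, 5th, ...).
On "compilel": the first step gives "elcompil", and the second then gives "ecmi".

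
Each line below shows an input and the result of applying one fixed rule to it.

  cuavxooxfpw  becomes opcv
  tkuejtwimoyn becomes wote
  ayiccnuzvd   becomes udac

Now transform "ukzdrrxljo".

The pattern: keep one character in every 3, starting at position 1 (positions 1st, 4th, 7th, ...), then swap the front and back halves of the string.
Applying both steps to "ukzdrrxljo": "udxo", then "xoud".

xoud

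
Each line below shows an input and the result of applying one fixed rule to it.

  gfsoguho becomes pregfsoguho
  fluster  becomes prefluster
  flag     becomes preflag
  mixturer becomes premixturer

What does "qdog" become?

The pattern: prepend "pre".
On "qdog" that produces "preqdog".

preqdog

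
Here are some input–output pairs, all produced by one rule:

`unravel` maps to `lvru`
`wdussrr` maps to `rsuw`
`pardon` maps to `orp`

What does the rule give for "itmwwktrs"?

stwmi

Rule — keep every other character starting from the first (positions 1st, 3rd, 5th, ...), then reverse the string.
For "itmwwktrs", step one produces "imwts"; step two turns that into "stwmi".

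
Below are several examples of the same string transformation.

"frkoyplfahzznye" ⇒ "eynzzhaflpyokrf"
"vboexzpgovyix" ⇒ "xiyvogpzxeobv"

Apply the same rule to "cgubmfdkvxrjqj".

The rule is to reverse the string.
So "cgubmfdkvxrjqj" becomes "jqjrxvkdfmbugc".

jqjrxvkdfmbugc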